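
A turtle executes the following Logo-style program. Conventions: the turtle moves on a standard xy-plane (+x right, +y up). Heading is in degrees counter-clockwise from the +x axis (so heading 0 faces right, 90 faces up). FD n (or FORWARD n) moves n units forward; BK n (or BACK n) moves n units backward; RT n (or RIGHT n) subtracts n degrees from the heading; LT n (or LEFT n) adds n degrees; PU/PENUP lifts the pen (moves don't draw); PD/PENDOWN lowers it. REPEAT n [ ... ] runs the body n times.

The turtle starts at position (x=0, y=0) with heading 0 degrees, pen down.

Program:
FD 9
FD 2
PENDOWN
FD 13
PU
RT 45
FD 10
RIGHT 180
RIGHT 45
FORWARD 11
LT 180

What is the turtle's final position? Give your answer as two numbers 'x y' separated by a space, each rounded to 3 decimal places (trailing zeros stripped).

Answer: 31.071 3.929

Derivation:
Executing turtle program step by step:
Start: pos=(0,0), heading=0, pen down
FD 9: (0,0) -> (9,0) [heading=0, draw]
FD 2: (9,0) -> (11,0) [heading=0, draw]
PD: pen down
FD 13: (11,0) -> (24,0) [heading=0, draw]
PU: pen up
RT 45: heading 0 -> 315
FD 10: (24,0) -> (31.071,-7.071) [heading=315, move]
RT 180: heading 315 -> 135
RT 45: heading 135 -> 90
FD 11: (31.071,-7.071) -> (31.071,3.929) [heading=90, move]
LT 180: heading 90 -> 270
Final: pos=(31.071,3.929), heading=270, 3 segment(s) drawn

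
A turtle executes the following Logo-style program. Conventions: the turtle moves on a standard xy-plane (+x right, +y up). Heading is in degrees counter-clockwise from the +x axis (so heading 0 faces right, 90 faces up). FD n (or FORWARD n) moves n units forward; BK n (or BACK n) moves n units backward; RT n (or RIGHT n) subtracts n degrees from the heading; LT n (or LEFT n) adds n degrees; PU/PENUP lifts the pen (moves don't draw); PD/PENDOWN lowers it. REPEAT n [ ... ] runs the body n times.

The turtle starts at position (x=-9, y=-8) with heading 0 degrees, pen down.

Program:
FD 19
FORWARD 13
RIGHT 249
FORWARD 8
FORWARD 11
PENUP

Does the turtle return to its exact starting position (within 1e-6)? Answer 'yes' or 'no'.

Executing turtle program step by step:
Start: pos=(-9,-8), heading=0, pen down
FD 19: (-9,-8) -> (10,-8) [heading=0, draw]
FD 13: (10,-8) -> (23,-8) [heading=0, draw]
RT 249: heading 0 -> 111
FD 8: (23,-8) -> (20.133,-0.531) [heading=111, draw]
FD 11: (20.133,-0.531) -> (16.191,9.738) [heading=111, draw]
PU: pen up
Final: pos=(16.191,9.738), heading=111, 4 segment(s) drawn

Start position: (-9, -8)
Final position: (16.191, 9.738)
Distance = 30.809; >= 1e-6 -> NOT closed

Answer: no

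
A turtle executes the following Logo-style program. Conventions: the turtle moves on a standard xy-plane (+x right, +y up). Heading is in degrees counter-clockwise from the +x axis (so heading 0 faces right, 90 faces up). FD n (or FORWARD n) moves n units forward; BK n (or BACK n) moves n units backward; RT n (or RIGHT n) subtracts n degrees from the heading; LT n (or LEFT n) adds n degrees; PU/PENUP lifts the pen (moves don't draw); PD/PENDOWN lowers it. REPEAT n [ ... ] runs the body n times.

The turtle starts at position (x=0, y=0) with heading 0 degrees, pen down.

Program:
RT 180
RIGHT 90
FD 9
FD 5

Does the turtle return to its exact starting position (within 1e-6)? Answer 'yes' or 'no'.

Executing turtle program step by step:
Start: pos=(0,0), heading=0, pen down
RT 180: heading 0 -> 180
RT 90: heading 180 -> 90
FD 9: (0,0) -> (0,9) [heading=90, draw]
FD 5: (0,9) -> (0,14) [heading=90, draw]
Final: pos=(0,14), heading=90, 2 segment(s) drawn

Start position: (0, 0)
Final position: (0, 14)
Distance = 14; >= 1e-6 -> NOT closed

Answer: no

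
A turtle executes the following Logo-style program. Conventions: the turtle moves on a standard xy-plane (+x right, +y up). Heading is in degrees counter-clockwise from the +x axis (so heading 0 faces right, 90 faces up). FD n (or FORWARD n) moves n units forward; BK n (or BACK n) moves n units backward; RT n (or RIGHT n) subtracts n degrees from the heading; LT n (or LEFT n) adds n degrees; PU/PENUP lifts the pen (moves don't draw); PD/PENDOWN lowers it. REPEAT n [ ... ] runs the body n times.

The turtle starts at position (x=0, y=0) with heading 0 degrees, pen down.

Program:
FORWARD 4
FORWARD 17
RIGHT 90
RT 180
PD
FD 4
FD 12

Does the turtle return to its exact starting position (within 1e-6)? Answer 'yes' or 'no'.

Executing turtle program step by step:
Start: pos=(0,0), heading=0, pen down
FD 4: (0,0) -> (4,0) [heading=0, draw]
FD 17: (4,0) -> (21,0) [heading=0, draw]
RT 90: heading 0 -> 270
RT 180: heading 270 -> 90
PD: pen down
FD 4: (21,0) -> (21,4) [heading=90, draw]
FD 12: (21,4) -> (21,16) [heading=90, draw]
Final: pos=(21,16), heading=90, 4 segment(s) drawn

Start position: (0, 0)
Final position: (21, 16)
Distance = 26.401; >= 1e-6 -> NOT closed

Answer: no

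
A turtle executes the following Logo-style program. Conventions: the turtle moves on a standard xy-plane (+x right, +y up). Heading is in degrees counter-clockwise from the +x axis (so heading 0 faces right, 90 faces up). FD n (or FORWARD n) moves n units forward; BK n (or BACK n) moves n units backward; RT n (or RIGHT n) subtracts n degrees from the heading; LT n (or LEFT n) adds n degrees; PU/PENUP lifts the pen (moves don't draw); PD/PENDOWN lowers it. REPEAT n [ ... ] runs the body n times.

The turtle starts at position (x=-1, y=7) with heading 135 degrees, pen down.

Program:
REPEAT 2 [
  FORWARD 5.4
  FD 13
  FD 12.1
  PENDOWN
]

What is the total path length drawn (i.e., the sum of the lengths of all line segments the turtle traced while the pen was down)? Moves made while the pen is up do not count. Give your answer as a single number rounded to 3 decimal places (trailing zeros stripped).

Executing turtle program step by step:
Start: pos=(-1,7), heading=135, pen down
REPEAT 2 [
  -- iteration 1/2 --
  FD 5.4: (-1,7) -> (-4.818,10.818) [heading=135, draw]
  FD 13: (-4.818,10.818) -> (-14.011,20.011) [heading=135, draw]
  FD 12.1: (-14.011,20.011) -> (-22.567,28.567) [heading=135, draw]
  PD: pen down
  -- iteration 2/2 --
  FD 5.4: (-22.567,28.567) -> (-26.385,32.385) [heading=135, draw]
  FD 13: (-26.385,32.385) -> (-35.578,41.578) [heading=135, draw]
  FD 12.1: (-35.578,41.578) -> (-44.134,50.134) [heading=135, draw]
  PD: pen down
]
Final: pos=(-44.134,50.134), heading=135, 6 segment(s) drawn

Segment lengths:
  seg 1: (-1,7) -> (-4.818,10.818), length = 5.4
  seg 2: (-4.818,10.818) -> (-14.011,20.011), length = 13
  seg 3: (-14.011,20.011) -> (-22.567,28.567), length = 12.1
  seg 4: (-22.567,28.567) -> (-26.385,32.385), length = 5.4
  seg 5: (-26.385,32.385) -> (-35.578,41.578), length = 13
  seg 6: (-35.578,41.578) -> (-44.134,50.134), length = 12.1
Total = 61

Answer: 61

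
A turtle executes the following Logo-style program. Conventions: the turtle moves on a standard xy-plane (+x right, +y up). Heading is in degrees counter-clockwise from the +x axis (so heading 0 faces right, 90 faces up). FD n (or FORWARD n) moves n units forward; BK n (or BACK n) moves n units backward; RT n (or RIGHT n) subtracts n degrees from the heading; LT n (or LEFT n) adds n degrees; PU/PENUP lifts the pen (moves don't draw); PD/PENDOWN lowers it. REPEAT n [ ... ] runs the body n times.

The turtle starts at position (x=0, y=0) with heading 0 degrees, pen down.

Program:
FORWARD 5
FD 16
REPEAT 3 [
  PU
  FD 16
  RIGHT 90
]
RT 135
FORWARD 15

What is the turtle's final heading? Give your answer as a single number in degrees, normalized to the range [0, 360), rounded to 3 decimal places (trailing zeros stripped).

Executing turtle program step by step:
Start: pos=(0,0), heading=0, pen down
FD 5: (0,0) -> (5,0) [heading=0, draw]
FD 16: (5,0) -> (21,0) [heading=0, draw]
REPEAT 3 [
  -- iteration 1/3 --
  PU: pen up
  FD 16: (21,0) -> (37,0) [heading=0, move]
  RT 90: heading 0 -> 270
  -- iteration 2/3 --
  PU: pen up
  FD 16: (37,0) -> (37,-16) [heading=270, move]
  RT 90: heading 270 -> 180
  -- iteration 3/3 --
  PU: pen up
  FD 16: (37,-16) -> (21,-16) [heading=180, move]
  RT 90: heading 180 -> 90
]
RT 135: heading 90 -> 315
FD 15: (21,-16) -> (31.607,-26.607) [heading=315, move]
Final: pos=(31.607,-26.607), heading=315, 2 segment(s) drawn

Answer: 315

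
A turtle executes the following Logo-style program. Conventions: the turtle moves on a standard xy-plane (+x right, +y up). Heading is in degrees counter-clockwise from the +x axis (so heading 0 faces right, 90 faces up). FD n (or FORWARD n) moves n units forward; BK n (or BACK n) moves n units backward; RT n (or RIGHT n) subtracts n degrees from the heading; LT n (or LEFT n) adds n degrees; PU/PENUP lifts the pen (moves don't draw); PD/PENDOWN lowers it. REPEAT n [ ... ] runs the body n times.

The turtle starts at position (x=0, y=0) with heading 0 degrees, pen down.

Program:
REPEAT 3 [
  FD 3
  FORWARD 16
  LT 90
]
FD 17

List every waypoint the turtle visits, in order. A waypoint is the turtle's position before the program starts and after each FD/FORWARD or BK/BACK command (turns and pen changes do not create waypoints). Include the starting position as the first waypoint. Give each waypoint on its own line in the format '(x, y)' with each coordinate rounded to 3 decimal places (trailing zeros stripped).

Answer: (0, 0)
(3, 0)
(19, 0)
(19, 3)
(19, 19)
(16, 19)
(0, 19)
(0, 2)

Derivation:
Executing turtle program step by step:
Start: pos=(0,0), heading=0, pen down
REPEAT 3 [
  -- iteration 1/3 --
  FD 3: (0,0) -> (3,0) [heading=0, draw]
  FD 16: (3,0) -> (19,0) [heading=0, draw]
  LT 90: heading 0 -> 90
  -- iteration 2/3 --
  FD 3: (19,0) -> (19,3) [heading=90, draw]
  FD 16: (19,3) -> (19,19) [heading=90, draw]
  LT 90: heading 90 -> 180
  -- iteration 3/3 --
  FD 3: (19,19) -> (16,19) [heading=180, draw]
  FD 16: (16,19) -> (0,19) [heading=180, draw]
  LT 90: heading 180 -> 270
]
FD 17: (0,19) -> (0,2) [heading=270, draw]
Final: pos=(0,2), heading=270, 7 segment(s) drawn
Waypoints (8 total):
(0, 0)
(3, 0)
(19, 0)
(19, 3)
(19, 19)
(16, 19)
(0, 19)
(0, 2)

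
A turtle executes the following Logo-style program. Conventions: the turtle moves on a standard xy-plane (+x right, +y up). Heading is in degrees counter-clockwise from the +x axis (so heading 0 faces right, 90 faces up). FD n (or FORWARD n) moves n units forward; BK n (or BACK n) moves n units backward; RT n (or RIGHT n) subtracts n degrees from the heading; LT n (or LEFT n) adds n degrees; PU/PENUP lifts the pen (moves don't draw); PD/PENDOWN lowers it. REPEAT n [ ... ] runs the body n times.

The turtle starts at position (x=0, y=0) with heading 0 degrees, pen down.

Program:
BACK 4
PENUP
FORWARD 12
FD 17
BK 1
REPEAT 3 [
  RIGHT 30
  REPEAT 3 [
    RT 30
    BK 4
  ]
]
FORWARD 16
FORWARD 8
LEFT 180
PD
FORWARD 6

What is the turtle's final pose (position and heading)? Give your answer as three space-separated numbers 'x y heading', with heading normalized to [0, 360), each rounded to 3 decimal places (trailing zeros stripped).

Answer: 42 0 180

Derivation:
Executing turtle program step by step:
Start: pos=(0,0), heading=0, pen down
BK 4: (0,0) -> (-4,0) [heading=0, draw]
PU: pen up
FD 12: (-4,0) -> (8,0) [heading=0, move]
FD 17: (8,0) -> (25,0) [heading=0, move]
BK 1: (25,0) -> (24,0) [heading=0, move]
REPEAT 3 [
  -- iteration 1/3 --
  RT 30: heading 0 -> 330
  REPEAT 3 [
    -- iteration 1/3 --
    RT 30: heading 330 -> 300
    BK 4: (24,0) -> (22,3.464) [heading=300, move]
    -- iteration 2/3 --
    RT 30: heading 300 -> 270
    BK 4: (22,3.464) -> (22,7.464) [heading=270, move]
    -- iteration 3/3 --
    RT 30: heading 270 -> 240
    BK 4: (22,7.464) -> (24,10.928) [heading=240, move]
  ]
  -- iteration 2/3 --
  RT 30: heading 240 -> 210
  REPEAT 3 [
    -- iteration 1/3 --
    RT 30: heading 210 -> 180
    BK 4: (24,10.928) -> (28,10.928) [heading=180, move]
    -- iteration 2/3 --
    RT 30: heading 180 -> 150
    BK 4: (28,10.928) -> (31.464,8.928) [heading=150, move]
    -- iteration 3/3 --
    RT 30: heading 150 -> 120
    BK 4: (31.464,8.928) -> (33.464,5.464) [heading=120, move]
  ]
  -- iteration 3/3 --
  RT 30: heading 120 -> 90
  REPEAT 3 [
    -- iteration 1/3 --
    RT 30: heading 90 -> 60
    BK 4: (33.464,5.464) -> (31.464,2) [heading=60, move]
    -- iteration 2/3 --
    RT 30: heading 60 -> 30
    BK 4: (31.464,2) -> (28,0) [heading=30, move]
    -- iteration 3/3 --
    RT 30: heading 30 -> 0
    BK 4: (28,0) -> (24,0) [heading=0, move]
  ]
]
FD 16: (24,0) -> (40,0) [heading=0, move]
FD 8: (40,0) -> (48,0) [heading=0, move]
LT 180: heading 0 -> 180
PD: pen down
FD 6: (48,0) -> (42,0) [heading=180, draw]
Final: pos=(42,0), heading=180, 2 segment(s) drawn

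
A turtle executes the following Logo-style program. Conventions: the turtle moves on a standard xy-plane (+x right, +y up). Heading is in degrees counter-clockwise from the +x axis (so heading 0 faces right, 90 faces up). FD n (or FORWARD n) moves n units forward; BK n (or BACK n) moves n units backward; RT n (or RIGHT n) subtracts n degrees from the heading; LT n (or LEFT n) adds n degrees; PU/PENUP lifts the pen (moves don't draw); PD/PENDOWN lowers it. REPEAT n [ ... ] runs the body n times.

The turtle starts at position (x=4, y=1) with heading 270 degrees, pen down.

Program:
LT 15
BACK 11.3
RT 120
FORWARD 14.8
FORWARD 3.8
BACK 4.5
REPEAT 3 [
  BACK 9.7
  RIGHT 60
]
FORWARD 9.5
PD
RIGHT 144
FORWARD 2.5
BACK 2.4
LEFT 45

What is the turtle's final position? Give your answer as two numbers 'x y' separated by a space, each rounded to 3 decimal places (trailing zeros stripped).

Answer: 1.56 -5.669

Derivation:
Executing turtle program step by step:
Start: pos=(4,1), heading=270, pen down
LT 15: heading 270 -> 285
BK 11.3: (4,1) -> (1.075,11.915) [heading=285, draw]
RT 120: heading 285 -> 165
FD 14.8: (1.075,11.915) -> (-13.22,15.745) [heading=165, draw]
FD 3.8: (-13.22,15.745) -> (-16.891,16.729) [heading=165, draw]
BK 4.5: (-16.891,16.729) -> (-12.544,15.564) [heading=165, draw]
REPEAT 3 [
  -- iteration 1/3 --
  BK 9.7: (-12.544,15.564) -> (-3.175,13.054) [heading=165, draw]
  RT 60: heading 165 -> 105
  -- iteration 2/3 --
  BK 9.7: (-3.175,13.054) -> (-0.664,3.684) [heading=105, draw]
  RT 60: heading 105 -> 45
  -- iteration 3/3 --
  BK 9.7: (-0.664,3.684) -> (-7.523,-3.175) [heading=45, draw]
  RT 60: heading 45 -> 345
]
FD 9.5: (-7.523,-3.175) -> (1.653,-5.633) [heading=345, draw]
PD: pen down
RT 144: heading 345 -> 201
FD 2.5: (1.653,-5.633) -> (-0.681,-6.529) [heading=201, draw]
BK 2.4: (-0.681,-6.529) -> (1.56,-5.669) [heading=201, draw]
LT 45: heading 201 -> 246
Final: pos=(1.56,-5.669), heading=246, 10 segment(s) drawn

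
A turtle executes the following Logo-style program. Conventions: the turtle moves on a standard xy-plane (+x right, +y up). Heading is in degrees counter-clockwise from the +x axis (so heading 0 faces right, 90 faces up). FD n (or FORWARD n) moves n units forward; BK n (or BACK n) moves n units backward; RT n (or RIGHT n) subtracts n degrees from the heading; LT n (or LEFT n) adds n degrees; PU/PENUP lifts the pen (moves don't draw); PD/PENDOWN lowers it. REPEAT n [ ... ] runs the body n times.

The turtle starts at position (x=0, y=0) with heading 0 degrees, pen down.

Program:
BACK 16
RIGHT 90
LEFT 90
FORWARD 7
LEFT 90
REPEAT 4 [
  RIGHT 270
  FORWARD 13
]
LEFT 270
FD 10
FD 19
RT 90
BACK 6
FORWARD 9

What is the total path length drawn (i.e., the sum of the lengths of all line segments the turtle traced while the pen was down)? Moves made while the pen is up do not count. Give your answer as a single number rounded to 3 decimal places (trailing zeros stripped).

Answer: 119

Derivation:
Executing turtle program step by step:
Start: pos=(0,0), heading=0, pen down
BK 16: (0,0) -> (-16,0) [heading=0, draw]
RT 90: heading 0 -> 270
LT 90: heading 270 -> 0
FD 7: (-16,0) -> (-9,0) [heading=0, draw]
LT 90: heading 0 -> 90
REPEAT 4 [
  -- iteration 1/4 --
  RT 270: heading 90 -> 180
  FD 13: (-9,0) -> (-22,0) [heading=180, draw]
  -- iteration 2/4 --
  RT 270: heading 180 -> 270
  FD 13: (-22,0) -> (-22,-13) [heading=270, draw]
  -- iteration 3/4 --
  RT 270: heading 270 -> 0
  FD 13: (-22,-13) -> (-9,-13) [heading=0, draw]
  -- iteration 4/4 --
  RT 270: heading 0 -> 90
  FD 13: (-9,-13) -> (-9,0) [heading=90, draw]
]
LT 270: heading 90 -> 0
FD 10: (-9,0) -> (1,0) [heading=0, draw]
FD 19: (1,0) -> (20,0) [heading=0, draw]
RT 90: heading 0 -> 270
BK 6: (20,0) -> (20,6) [heading=270, draw]
FD 9: (20,6) -> (20,-3) [heading=270, draw]
Final: pos=(20,-3), heading=270, 10 segment(s) drawn

Segment lengths:
  seg 1: (0,0) -> (-16,0), length = 16
  seg 2: (-16,0) -> (-9,0), length = 7
  seg 3: (-9,0) -> (-22,0), length = 13
  seg 4: (-22,0) -> (-22,-13), length = 13
  seg 5: (-22,-13) -> (-9,-13), length = 13
  seg 6: (-9,-13) -> (-9,0), length = 13
  seg 7: (-9,0) -> (1,0), length = 10
  seg 8: (1,0) -> (20,0), length = 19
  seg 9: (20,0) -> (20,6), length = 6
  seg 10: (20,6) -> (20,-3), length = 9
Total = 119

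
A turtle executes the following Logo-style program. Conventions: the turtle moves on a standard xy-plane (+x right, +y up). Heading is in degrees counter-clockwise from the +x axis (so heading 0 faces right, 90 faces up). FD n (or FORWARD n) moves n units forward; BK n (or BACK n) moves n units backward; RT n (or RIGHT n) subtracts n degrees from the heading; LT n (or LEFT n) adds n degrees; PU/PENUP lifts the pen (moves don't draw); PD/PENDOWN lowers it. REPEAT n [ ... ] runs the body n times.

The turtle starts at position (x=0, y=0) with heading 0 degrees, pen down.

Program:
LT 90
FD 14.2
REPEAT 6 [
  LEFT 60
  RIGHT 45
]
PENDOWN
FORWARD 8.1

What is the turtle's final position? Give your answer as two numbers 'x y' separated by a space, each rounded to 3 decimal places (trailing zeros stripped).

Answer: -8.1 14.2

Derivation:
Executing turtle program step by step:
Start: pos=(0,0), heading=0, pen down
LT 90: heading 0 -> 90
FD 14.2: (0,0) -> (0,14.2) [heading=90, draw]
REPEAT 6 [
  -- iteration 1/6 --
  LT 60: heading 90 -> 150
  RT 45: heading 150 -> 105
  -- iteration 2/6 --
  LT 60: heading 105 -> 165
  RT 45: heading 165 -> 120
  -- iteration 3/6 --
  LT 60: heading 120 -> 180
  RT 45: heading 180 -> 135
  -- iteration 4/6 --
  LT 60: heading 135 -> 195
  RT 45: heading 195 -> 150
  -- iteration 5/6 --
  LT 60: heading 150 -> 210
  RT 45: heading 210 -> 165
  -- iteration 6/6 --
  LT 60: heading 165 -> 225
  RT 45: heading 225 -> 180
]
PD: pen down
FD 8.1: (0,14.2) -> (-8.1,14.2) [heading=180, draw]
Final: pos=(-8.1,14.2), heading=180, 2 segment(s) drawn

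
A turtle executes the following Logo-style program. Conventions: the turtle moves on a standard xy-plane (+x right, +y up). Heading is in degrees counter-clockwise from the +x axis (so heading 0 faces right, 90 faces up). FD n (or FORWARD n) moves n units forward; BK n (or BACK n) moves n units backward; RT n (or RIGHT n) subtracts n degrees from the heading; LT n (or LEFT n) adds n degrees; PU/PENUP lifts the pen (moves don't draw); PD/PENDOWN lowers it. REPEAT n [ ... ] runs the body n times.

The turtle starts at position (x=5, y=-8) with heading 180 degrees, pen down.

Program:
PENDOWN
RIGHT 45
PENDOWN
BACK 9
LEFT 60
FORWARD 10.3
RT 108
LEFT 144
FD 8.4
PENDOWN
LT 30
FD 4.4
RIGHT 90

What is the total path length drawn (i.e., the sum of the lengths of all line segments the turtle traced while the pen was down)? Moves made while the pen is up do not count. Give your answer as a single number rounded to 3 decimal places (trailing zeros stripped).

Executing turtle program step by step:
Start: pos=(5,-8), heading=180, pen down
PD: pen down
RT 45: heading 180 -> 135
PD: pen down
BK 9: (5,-8) -> (11.364,-14.364) [heading=135, draw]
LT 60: heading 135 -> 195
FD 10.3: (11.364,-14.364) -> (1.415,-17.03) [heading=195, draw]
RT 108: heading 195 -> 87
LT 144: heading 87 -> 231
FD 8.4: (1.415,-17.03) -> (-3.871,-23.558) [heading=231, draw]
PD: pen down
LT 30: heading 231 -> 261
FD 4.4: (-3.871,-23.558) -> (-4.56,-27.904) [heading=261, draw]
RT 90: heading 261 -> 171
Final: pos=(-4.56,-27.904), heading=171, 4 segment(s) drawn

Segment lengths:
  seg 1: (5,-8) -> (11.364,-14.364), length = 9
  seg 2: (11.364,-14.364) -> (1.415,-17.03), length = 10.3
  seg 3: (1.415,-17.03) -> (-3.871,-23.558), length = 8.4
  seg 4: (-3.871,-23.558) -> (-4.56,-27.904), length = 4.4
Total = 32.1

Answer: 32.1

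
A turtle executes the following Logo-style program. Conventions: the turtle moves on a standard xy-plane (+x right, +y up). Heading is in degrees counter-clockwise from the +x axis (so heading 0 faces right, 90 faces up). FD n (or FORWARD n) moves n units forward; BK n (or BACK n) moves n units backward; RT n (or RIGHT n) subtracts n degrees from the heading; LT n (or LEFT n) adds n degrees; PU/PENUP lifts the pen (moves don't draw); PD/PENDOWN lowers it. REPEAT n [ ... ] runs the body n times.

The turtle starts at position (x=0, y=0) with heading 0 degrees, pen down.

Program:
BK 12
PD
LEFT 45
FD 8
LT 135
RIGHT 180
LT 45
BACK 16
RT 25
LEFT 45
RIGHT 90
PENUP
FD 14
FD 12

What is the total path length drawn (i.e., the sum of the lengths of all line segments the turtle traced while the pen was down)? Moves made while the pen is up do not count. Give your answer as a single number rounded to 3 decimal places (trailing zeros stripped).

Executing turtle program step by step:
Start: pos=(0,0), heading=0, pen down
BK 12: (0,0) -> (-12,0) [heading=0, draw]
PD: pen down
LT 45: heading 0 -> 45
FD 8: (-12,0) -> (-6.343,5.657) [heading=45, draw]
LT 135: heading 45 -> 180
RT 180: heading 180 -> 0
LT 45: heading 0 -> 45
BK 16: (-6.343,5.657) -> (-17.657,-5.657) [heading=45, draw]
RT 25: heading 45 -> 20
LT 45: heading 20 -> 65
RT 90: heading 65 -> 335
PU: pen up
FD 14: (-17.657,-5.657) -> (-4.969,-11.574) [heading=335, move]
FD 12: (-4.969,-11.574) -> (5.907,-16.645) [heading=335, move]
Final: pos=(5.907,-16.645), heading=335, 3 segment(s) drawn

Segment lengths:
  seg 1: (0,0) -> (-12,0), length = 12
  seg 2: (-12,0) -> (-6.343,5.657), length = 8
  seg 3: (-6.343,5.657) -> (-17.657,-5.657), length = 16
Total = 36

Answer: 36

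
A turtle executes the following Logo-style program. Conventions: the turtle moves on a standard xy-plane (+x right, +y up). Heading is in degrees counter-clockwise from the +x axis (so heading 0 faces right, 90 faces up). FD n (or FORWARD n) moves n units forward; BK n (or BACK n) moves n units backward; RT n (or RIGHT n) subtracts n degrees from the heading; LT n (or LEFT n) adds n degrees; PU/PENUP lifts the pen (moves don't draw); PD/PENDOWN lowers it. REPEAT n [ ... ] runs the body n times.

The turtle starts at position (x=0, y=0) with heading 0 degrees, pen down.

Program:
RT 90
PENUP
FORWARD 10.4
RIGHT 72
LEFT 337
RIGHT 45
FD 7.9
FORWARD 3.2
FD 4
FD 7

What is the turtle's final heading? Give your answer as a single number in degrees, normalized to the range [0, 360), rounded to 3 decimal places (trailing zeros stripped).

Executing turtle program step by step:
Start: pos=(0,0), heading=0, pen down
RT 90: heading 0 -> 270
PU: pen up
FD 10.4: (0,0) -> (0,-10.4) [heading=270, move]
RT 72: heading 270 -> 198
LT 337: heading 198 -> 175
RT 45: heading 175 -> 130
FD 7.9: (0,-10.4) -> (-5.078,-4.348) [heading=130, move]
FD 3.2: (-5.078,-4.348) -> (-7.135,-1.897) [heading=130, move]
FD 4: (-7.135,-1.897) -> (-9.706,1.167) [heading=130, move]
FD 7: (-9.706,1.167) -> (-14.206,6.53) [heading=130, move]
Final: pos=(-14.206,6.53), heading=130, 0 segment(s) drawn

Answer: 130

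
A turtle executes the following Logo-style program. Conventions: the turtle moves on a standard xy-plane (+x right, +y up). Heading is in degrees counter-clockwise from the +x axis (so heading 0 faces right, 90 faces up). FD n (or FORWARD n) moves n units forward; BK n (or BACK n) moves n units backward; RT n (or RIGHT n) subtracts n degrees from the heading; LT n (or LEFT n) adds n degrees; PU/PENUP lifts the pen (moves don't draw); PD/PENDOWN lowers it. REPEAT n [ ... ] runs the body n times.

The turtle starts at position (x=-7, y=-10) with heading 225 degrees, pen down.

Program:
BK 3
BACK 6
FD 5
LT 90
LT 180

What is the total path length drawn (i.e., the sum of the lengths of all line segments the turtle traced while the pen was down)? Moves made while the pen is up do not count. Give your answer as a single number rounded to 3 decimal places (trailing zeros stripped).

Executing turtle program step by step:
Start: pos=(-7,-10), heading=225, pen down
BK 3: (-7,-10) -> (-4.879,-7.879) [heading=225, draw]
BK 6: (-4.879,-7.879) -> (-0.636,-3.636) [heading=225, draw]
FD 5: (-0.636,-3.636) -> (-4.172,-7.172) [heading=225, draw]
LT 90: heading 225 -> 315
LT 180: heading 315 -> 135
Final: pos=(-4.172,-7.172), heading=135, 3 segment(s) drawn

Segment lengths:
  seg 1: (-7,-10) -> (-4.879,-7.879), length = 3
  seg 2: (-4.879,-7.879) -> (-0.636,-3.636), length = 6
  seg 3: (-0.636,-3.636) -> (-4.172,-7.172), length = 5
Total = 14

Answer: 14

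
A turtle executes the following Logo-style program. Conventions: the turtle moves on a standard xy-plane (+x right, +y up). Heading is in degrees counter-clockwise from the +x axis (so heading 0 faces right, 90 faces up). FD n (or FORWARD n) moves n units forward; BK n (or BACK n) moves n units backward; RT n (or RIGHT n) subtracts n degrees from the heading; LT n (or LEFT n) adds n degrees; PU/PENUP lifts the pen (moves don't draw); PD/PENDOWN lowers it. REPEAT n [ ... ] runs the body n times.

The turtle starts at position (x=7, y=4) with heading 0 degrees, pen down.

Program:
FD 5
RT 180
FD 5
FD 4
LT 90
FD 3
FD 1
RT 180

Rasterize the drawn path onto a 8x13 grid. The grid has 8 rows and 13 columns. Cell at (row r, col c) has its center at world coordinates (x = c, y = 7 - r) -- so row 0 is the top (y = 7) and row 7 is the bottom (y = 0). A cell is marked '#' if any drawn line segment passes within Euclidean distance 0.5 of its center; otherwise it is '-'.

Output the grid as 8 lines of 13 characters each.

Answer: -------------
-------------
-------------
---##########
---#---------
---#---------
---#---------
---#---------

Derivation:
Segment 0: (7,4) -> (12,4)
Segment 1: (12,4) -> (7,4)
Segment 2: (7,4) -> (3,4)
Segment 3: (3,4) -> (3,1)
Segment 4: (3,1) -> (3,-0)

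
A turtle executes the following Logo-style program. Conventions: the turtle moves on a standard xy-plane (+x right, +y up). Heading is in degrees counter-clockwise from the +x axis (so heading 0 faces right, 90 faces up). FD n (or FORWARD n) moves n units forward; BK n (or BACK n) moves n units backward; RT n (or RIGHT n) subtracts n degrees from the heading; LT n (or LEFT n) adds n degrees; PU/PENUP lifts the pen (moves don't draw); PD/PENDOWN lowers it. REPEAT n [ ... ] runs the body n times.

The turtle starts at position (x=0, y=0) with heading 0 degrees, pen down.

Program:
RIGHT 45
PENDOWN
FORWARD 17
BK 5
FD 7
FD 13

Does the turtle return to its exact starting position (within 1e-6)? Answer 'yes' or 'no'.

Executing turtle program step by step:
Start: pos=(0,0), heading=0, pen down
RT 45: heading 0 -> 315
PD: pen down
FD 17: (0,0) -> (12.021,-12.021) [heading=315, draw]
BK 5: (12.021,-12.021) -> (8.485,-8.485) [heading=315, draw]
FD 7: (8.485,-8.485) -> (13.435,-13.435) [heading=315, draw]
FD 13: (13.435,-13.435) -> (22.627,-22.627) [heading=315, draw]
Final: pos=(22.627,-22.627), heading=315, 4 segment(s) drawn

Start position: (0, 0)
Final position: (22.627, -22.627)
Distance = 32; >= 1e-6 -> NOT closed

Answer: no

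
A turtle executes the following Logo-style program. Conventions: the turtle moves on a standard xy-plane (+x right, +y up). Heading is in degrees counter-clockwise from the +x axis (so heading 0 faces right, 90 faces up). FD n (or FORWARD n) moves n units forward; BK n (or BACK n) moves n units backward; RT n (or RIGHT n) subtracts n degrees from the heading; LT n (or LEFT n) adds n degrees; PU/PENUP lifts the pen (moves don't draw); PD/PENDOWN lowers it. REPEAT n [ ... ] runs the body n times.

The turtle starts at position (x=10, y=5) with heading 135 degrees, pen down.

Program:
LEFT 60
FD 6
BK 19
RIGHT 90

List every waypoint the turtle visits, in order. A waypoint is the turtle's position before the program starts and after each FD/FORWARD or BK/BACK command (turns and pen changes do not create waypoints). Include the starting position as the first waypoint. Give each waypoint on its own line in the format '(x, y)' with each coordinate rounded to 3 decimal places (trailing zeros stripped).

Executing turtle program step by step:
Start: pos=(10,5), heading=135, pen down
LT 60: heading 135 -> 195
FD 6: (10,5) -> (4.204,3.447) [heading=195, draw]
BK 19: (4.204,3.447) -> (22.557,8.365) [heading=195, draw]
RT 90: heading 195 -> 105
Final: pos=(22.557,8.365), heading=105, 2 segment(s) drawn
Waypoints (3 total):
(10, 5)
(4.204, 3.447)
(22.557, 8.365)

Answer: (10, 5)
(4.204, 3.447)
(22.557, 8.365)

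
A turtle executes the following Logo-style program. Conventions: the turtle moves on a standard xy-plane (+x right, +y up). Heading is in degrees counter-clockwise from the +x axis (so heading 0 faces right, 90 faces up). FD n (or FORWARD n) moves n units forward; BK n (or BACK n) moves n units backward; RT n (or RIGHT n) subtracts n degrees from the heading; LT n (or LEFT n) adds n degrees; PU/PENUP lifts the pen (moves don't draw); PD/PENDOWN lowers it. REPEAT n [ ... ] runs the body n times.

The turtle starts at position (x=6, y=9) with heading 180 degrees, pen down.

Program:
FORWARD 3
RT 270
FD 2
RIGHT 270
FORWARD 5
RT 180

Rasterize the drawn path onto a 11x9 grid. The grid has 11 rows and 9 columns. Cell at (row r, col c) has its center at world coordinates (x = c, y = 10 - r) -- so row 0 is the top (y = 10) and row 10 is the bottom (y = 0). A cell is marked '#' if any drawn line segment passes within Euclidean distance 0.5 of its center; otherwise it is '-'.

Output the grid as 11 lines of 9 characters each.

Segment 0: (6,9) -> (3,9)
Segment 1: (3,9) -> (3,7)
Segment 2: (3,7) -> (8,7)

Answer: ---------
---####--
---#-----
---######
---------
---------
---------
---------
---------
---------
---------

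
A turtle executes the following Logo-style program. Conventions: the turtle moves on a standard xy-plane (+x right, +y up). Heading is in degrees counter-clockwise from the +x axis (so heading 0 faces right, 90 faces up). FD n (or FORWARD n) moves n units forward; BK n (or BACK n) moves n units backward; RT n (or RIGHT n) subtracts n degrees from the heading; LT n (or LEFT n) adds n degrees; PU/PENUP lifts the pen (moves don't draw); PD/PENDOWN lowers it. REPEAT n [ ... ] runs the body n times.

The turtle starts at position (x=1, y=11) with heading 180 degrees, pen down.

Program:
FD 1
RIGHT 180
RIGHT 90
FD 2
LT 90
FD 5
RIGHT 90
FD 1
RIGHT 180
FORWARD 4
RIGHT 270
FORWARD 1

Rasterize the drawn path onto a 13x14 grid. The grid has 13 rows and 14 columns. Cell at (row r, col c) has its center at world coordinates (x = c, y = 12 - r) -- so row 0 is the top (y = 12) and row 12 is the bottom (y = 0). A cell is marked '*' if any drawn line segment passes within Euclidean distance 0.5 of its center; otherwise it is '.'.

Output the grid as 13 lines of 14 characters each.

Answer: ....**........
**...*........
*....*........
******........
.....*........
..............
..............
..............
..............
..............
..............
..............
..............

Derivation:
Segment 0: (1,11) -> (0,11)
Segment 1: (0,11) -> (0,9)
Segment 2: (0,9) -> (5,9)
Segment 3: (5,9) -> (5,8)
Segment 4: (5,8) -> (5,12)
Segment 5: (5,12) -> (4,12)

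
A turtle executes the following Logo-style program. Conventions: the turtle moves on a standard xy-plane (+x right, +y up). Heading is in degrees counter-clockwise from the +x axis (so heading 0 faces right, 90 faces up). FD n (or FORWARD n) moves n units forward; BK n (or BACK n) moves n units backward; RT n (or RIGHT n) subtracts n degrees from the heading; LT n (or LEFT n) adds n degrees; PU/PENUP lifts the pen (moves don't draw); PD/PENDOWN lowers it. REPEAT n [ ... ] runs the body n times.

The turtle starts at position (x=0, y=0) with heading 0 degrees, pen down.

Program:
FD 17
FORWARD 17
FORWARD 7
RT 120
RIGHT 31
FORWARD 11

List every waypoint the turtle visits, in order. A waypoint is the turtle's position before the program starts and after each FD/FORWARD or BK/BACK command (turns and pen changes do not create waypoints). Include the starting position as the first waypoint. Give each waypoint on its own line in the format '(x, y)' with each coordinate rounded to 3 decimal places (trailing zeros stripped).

Answer: (0, 0)
(17, 0)
(34, 0)
(41, 0)
(31.379, -5.333)

Derivation:
Executing turtle program step by step:
Start: pos=(0,0), heading=0, pen down
FD 17: (0,0) -> (17,0) [heading=0, draw]
FD 17: (17,0) -> (34,0) [heading=0, draw]
FD 7: (34,0) -> (41,0) [heading=0, draw]
RT 120: heading 0 -> 240
RT 31: heading 240 -> 209
FD 11: (41,0) -> (31.379,-5.333) [heading=209, draw]
Final: pos=(31.379,-5.333), heading=209, 4 segment(s) drawn
Waypoints (5 total):
(0, 0)
(17, 0)
(34, 0)
(41, 0)
(31.379, -5.333)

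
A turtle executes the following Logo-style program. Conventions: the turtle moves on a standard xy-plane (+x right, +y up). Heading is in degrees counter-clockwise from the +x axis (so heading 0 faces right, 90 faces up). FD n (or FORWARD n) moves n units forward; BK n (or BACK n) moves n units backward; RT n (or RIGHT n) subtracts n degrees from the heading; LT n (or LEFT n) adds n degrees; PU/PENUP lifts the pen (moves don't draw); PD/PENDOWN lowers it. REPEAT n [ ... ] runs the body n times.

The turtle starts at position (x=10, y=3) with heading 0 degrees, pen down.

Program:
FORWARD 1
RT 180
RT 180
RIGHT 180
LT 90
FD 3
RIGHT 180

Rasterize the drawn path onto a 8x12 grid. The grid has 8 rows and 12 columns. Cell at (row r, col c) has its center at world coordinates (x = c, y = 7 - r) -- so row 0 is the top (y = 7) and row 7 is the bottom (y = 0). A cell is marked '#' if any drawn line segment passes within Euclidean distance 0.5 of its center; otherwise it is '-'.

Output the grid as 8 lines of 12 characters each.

Answer: ------------
------------
------------
------------
----------##
-----------#
-----------#
-----------#

Derivation:
Segment 0: (10,3) -> (11,3)
Segment 1: (11,3) -> (11,0)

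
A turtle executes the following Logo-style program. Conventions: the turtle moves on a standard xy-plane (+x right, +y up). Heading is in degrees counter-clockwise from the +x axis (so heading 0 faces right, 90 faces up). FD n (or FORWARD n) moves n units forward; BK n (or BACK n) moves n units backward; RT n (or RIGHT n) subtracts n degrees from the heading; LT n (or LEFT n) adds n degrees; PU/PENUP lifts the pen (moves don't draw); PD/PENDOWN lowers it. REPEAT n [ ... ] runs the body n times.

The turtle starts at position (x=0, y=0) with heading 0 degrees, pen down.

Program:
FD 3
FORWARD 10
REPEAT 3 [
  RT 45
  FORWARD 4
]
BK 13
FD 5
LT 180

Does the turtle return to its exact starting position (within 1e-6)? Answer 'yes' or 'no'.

Answer: no

Derivation:
Executing turtle program step by step:
Start: pos=(0,0), heading=0, pen down
FD 3: (0,0) -> (3,0) [heading=0, draw]
FD 10: (3,0) -> (13,0) [heading=0, draw]
REPEAT 3 [
  -- iteration 1/3 --
  RT 45: heading 0 -> 315
  FD 4: (13,0) -> (15.828,-2.828) [heading=315, draw]
  -- iteration 2/3 --
  RT 45: heading 315 -> 270
  FD 4: (15.828,-2.828) -> (15.828,-6.828) [heading=270, draw]
  -- iteration 3/3 --
  RT 45: heading 270 -> 225
  FD 4: (15.828,-6.828) -> (13,-9.657) [heading=225, draw]
]
BK 13: (13,-9.657) -> (22.192,-0.464) [heading=225, draw]
FD 5: (22.192,-0.464) -> (18.657,-4) [heading=225, draw]
LT 180: heading 225 -> 45
Final: pos=(18.657,-4), heading=45, 7 segment(s) drawn

Start position: (0, 0)
Final position: (18.657, -4)
Distance = 19.081; >= 1e-6 -> NOT closed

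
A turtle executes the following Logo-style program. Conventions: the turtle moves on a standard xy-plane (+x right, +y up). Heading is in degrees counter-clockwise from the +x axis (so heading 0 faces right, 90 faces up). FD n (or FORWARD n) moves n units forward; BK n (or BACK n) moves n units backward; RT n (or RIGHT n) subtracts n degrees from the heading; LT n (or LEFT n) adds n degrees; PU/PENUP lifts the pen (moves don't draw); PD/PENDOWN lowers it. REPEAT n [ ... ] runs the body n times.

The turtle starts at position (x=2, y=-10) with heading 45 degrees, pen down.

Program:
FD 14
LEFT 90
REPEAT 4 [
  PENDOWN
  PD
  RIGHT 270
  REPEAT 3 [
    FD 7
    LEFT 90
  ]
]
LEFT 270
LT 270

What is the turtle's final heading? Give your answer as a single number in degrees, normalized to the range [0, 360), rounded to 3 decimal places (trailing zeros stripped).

Executing turtle program step by step:
Start: pos=(2,-10), heading=45, pen down
FD 14: (2,-10) -> (11.899,-0.101) [heading=45, draw]
LT 90: heading 45 -> 135
REPEAT 4 [
  -- iteration 1/4 --
  PD: pen down
  PD: pen down
  RT 270: heading 135 -> 225
  REPEAT 3 [
    -- iteration 1/3 --
    FD 7: (11.899,-0.101) -> (6.95,-5.05) [heading=225, draw]
    LT 90: heading 225 -> 315
    -- iteration 2/3 --
    FD 7: (6.95,-5.05) -> (11.899,-10) [heading=315, draw]
    LT 90: heading 315 -> 45
    -- iteration 3/3 --
    FD 7: (11.899,-10) -> (16.849,-5.05) [heading=45, draw]
    LT 90: heading 45 -> 135
  ]
  -- iteration 2/4 --
  PD: pen down
  PD: pen down
  RT 270: heading 135 -> 225
  REPEAT 3 [
    -- iteration 1/3 --
    FD 7: (16.849,-5.05) -> (11.899,-10) [heading=225, draw]
    LT 90: heading 225 -> 315
    -- iteration 2/3 --
    FD 7: (11.899,-10) -> (16.849,-14.95) [heading=315, draw]
    LT 90: heading 315 -> 45
    -- iteration 3/3 --
    FD 7: (16.849,-14.95) -> (21.799,-10) [heading=45, draw]
    LT 90: heading 45 -> 135
  ]
  -- iteration 3/4 --
  PD: pen down
  PD: pen down
  RT 270: heading 135 -> 225
  REPEAT 3 [
    -- iteration 1/3 --
    FD 7: (21.799,-10) -> (16.849,-14.95) [heading=225, draw]
    LT 90: heading 225 -> 315
    -- iteration 2/3 --
    FD 7: (16.849,-14.95) -> (21.799,-19.899) [heading=315, draw]
    LT 90: heading 315 -> 45
    -- iteration 3/3 --
    FD 7: (21.799,-19.899) -> (26.749,-14.95) [heading=45, draw]
    LT 90: heading 45 -> 135
  ]
  -- iteration 4/4 --
  PD: pen down
  PD: pen down
  RT 270: heading 135 -> 225
  REPEAT 3 [
    -- iteration 1/3 --
    FD 7: (26.749,-14.95) -> (21.799,-19.899) [heading=225, draw]
    LT 90: heading 225 -> 315
    -- iteration 2/3 --
    FD 7: (21.799,-19.899) -> (26.749,-24.849) [heading=315, draw]
    LT 90: heading 315 -> 45
    -- iteration 3/3 --
    FD 7: (26.749,-24.849) -> (31.698,-19.899) [heading=45, draw]
    LT 90: heading 45 -> 135
  ]
]
LT 270: heading 135 -> 45
LT 270: heading 45 -> 315
Final: pos=(31.698,-19.899), heading=315, 13 segment(s) drawn

Answer: 315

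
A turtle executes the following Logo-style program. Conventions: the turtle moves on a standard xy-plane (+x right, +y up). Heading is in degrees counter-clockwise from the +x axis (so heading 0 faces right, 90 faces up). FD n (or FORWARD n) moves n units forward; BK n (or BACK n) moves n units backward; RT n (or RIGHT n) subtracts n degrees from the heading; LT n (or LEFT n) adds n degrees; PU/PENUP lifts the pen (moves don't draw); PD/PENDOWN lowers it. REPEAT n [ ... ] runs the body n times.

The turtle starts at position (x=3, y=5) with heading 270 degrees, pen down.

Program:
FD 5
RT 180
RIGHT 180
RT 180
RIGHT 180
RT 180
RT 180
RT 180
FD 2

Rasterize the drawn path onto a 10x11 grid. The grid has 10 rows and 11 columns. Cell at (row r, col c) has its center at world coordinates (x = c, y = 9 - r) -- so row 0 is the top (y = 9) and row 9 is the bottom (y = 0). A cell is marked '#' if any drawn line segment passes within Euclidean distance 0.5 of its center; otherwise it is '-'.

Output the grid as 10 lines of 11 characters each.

Answer: -----------
-----------
-----------
-----------
---#-------
---#-------
---#-------
---#-------
---#-------
---#-------

Derivation:
Segment 0: (3,5) -> (3,0)
Segment 1: (3,0) -> (3,2)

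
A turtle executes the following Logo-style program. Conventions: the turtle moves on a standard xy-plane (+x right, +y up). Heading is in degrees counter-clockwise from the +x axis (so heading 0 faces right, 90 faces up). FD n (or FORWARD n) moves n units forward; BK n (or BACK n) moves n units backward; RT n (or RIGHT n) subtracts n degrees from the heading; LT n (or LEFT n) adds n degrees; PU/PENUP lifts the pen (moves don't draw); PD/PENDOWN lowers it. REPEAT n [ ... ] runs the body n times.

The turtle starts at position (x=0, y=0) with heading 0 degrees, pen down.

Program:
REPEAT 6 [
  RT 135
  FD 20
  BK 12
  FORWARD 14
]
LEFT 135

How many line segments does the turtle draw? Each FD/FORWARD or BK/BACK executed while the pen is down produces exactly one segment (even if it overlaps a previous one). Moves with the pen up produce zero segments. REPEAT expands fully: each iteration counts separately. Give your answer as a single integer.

Answer: 18

Derivation:
Executing turtle program step by step:
Start: pos=(0,0), heading=0, pen down
REPEAT 6 [
  -- iteration 1/6 --
  RT 135: heading 0 -> 225
  FD 20: (0,0) -> (-14.142,-14.142) [heading=225, draw]
  BK 12: (-14.142,-14.142) -> (-5.657,-5.657) [heading=225, draw]
  FD 14: (-5.657,-5.657) -> (-15.556,-15.556) [heading=225, draw]
  -- iteration 2/6 --
  RT 135: heading 225 -> 90
  FD 20: (-15.556,-15.556) -> (-15.556,4.444) [heading=90, draw]
  BK 12: (-15.556,4.444) -> (-15.556,-7.556) [heading=90, draw]
  FD 14: (-15.556,-7.556) -> (-15.556,6.444) [heading=90, draw]
  -- iteration 3/6 --
  RT 135: heading 90 -> 315
  FD 20: (-15.556,6.444) -> (-1.414,-7.698) [heading=315, draw]
  BK 12: (-1.414,-7.698) -> (-9.899,0.787) [heading=315, draw]
  FD 14: (-9.899,0.787) -> (0,-9.113) [heading=315, draw]
  -- iteration 4/6 --
  RT 135: heading 315 -> 180
  FD 20: (0,-9.113) -> (-20,-9.113) [heading=180, draw]
  BK 12: (-20,-9.113) -> (-8,-9.113) [heading=180, draw]
  FD 14: (-8,-9.113) -> (-22,-9.113) [heading=180, draw]
  -- iteration 5/6 --
  RT 135: heading 180 -> 45
  FD 20: (-22,-9.113) -> (-7.858,5.029) [heading=45, draw]
  BK 12: (-7.858,5.029) -> (-16.343,-3.456) [heading=45, draw]
  FD 14: (-16.343,-3.456) -> (-6.444,6.444) [heading=45, draw]
  -- iteration 6/6 --
  RT 135: heading 45 -> 270
  FD 20: (-6.444,6.444) -> (-6.444,-13.556) [heading=270, draw]
  BK 12: (-6.444,-13.556) -> (-6.444,-1.556) [heading=270, draw]
  FD 14: (-6.444,-1.556) -> (-6.444,-15.556) [heading=270, draw]
]
LT 135: heading 270 -> 45
Final: pos=(-6.444,-15.556), heading=45, 18 segment(s) drawn
Segments drawn: 18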